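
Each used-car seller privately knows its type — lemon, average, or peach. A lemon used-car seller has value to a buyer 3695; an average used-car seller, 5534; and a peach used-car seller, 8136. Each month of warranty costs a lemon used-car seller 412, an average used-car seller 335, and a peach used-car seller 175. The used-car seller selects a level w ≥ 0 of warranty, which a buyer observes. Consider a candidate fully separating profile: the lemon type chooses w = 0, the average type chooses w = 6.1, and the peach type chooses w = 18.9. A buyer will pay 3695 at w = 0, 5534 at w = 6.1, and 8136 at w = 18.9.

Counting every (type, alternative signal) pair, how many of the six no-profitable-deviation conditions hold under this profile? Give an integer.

Average (own payoff 5534 − 335×6.1 = 3490.5): to w=0 gives 3695 → profitable ✗; to w=18.9 gives 8136 − 335×18.9 = 1804.5 → no gain ✓.
Lemon (own payoff 3695): to w=6.1 gives 5534 − 412×6.1 = 3020.8 → no gain ✓; to w=18.9 gives 8136 − 412×18.9 = 349.2 → no gain ✓.
Peach (own payoff 8136 − 175×18.9 = 4828.5): to w=0 gives 3695 → no gain ✓; to w=6.1 gives 5534 − 175×6.1 = 4466.5 → no gain ✓.
5 of the 6 constraints hold; not an equilibrium.

5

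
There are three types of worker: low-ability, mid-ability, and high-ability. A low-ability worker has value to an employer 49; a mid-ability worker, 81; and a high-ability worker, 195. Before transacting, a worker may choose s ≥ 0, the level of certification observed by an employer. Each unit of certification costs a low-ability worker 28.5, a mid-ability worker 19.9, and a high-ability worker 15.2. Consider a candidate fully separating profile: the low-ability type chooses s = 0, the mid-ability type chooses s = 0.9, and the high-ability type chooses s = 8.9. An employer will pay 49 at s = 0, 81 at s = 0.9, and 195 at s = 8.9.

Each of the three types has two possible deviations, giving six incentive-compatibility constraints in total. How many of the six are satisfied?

4

High-ability (own payoff 195 − 15.2×8.9 = 59.72): to s=0 gives 49 → no gain ✓; to s=0.9 gives 81 − 15.2×0.9 = 67.32 → profitable ✗.
Mid-ability (own payoff 81 − 19.9×0.9 = 63.09): to s=0 gives 49 → no gain ✓; to s=8.9 gives 195 − 19.9×8.9 = 17.89 → no gain ✓.
Low-ability (own payoff 49): to s=0.9 gives 81 − 28.5×0.9 = 55.35 → profitable ✗; to s=8.9 gives 195 − 28.5×8.9 = -58.65 → no gain ✓.
4 of the 6 constraints hold; not an equilibrium.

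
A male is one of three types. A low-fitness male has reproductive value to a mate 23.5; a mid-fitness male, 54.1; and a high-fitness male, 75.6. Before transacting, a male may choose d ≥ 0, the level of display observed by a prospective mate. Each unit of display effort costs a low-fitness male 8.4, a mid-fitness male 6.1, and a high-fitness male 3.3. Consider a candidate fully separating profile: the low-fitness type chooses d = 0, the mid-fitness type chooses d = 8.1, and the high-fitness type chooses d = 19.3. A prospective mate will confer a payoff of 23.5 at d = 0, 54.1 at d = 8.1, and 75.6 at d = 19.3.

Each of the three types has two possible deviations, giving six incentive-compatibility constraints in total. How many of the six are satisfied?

Mid-fitness (own payoff 54.1 − 6.1×8.1 = 4.69): to d=0 gives 23.5 → profitable ✗; to d=19.3 gives 75.6 − 6.1×19.3 = -42.13 → no gain ✓.
Low-fitness (own payoff 23.5): to d=8.1 gives 54.1 − 8.4×8.1 = -13.94 → no gain ✓; to d=19.3 gives 75.6 − 8.4×19.3 = -86.52 → no gain ✓.
High-fitness (own payoff 75.6 − 3.3×19.3 = 11.91): to d=0 gives 23.5 → profitable ✗; to d=8.1 gives 54.1 − 3.3×8.1 = 27.37 → profitable ✗.
3 of the 6 constraints hold; not an equilibrium.

3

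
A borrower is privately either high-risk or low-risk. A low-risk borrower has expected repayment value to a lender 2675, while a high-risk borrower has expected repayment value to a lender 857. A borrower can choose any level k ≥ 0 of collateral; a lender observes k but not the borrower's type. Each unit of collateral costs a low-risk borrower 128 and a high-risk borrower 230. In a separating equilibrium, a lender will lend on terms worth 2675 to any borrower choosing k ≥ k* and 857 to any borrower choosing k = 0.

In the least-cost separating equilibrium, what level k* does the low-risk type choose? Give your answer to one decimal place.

A high-risk borrower choosing k = 0 receives 857.
Imitating at k* instead would pay 2675 at cost 230·k*, netting 2675 − 230·k*.
Indifference: 857 = 2675 − 230·k*, so k* = (2675 − 857) / 230 ≈ 7.9.
At k* the high-risk type's incentive constraint just binds; the low-risk type strictly prefers k* since its per-unit cost is lower.

7.9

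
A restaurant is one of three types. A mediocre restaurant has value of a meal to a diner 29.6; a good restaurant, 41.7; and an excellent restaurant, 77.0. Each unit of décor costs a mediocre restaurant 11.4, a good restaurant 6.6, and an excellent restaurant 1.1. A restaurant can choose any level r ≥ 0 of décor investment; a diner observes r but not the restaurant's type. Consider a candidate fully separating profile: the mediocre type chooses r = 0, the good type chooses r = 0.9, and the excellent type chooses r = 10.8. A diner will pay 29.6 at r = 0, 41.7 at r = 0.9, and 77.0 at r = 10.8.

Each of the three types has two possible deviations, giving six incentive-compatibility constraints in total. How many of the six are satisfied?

5

Good (own payoff 41.7 − 6.6×0.9 = 35.76): to r=0 gives 29.6 → no gain ✓; to r=10.8 gives 77.0 − 6.6×10.8 = 5.72 → no gain ✓.
Mediocre (own payoff 29.6): to r=0.9 gives 41.7 − 11.4×0.9 = 31.44 → profitable ✗; to r=10.8 gives 77.0 − 11.4×10.8 = -46.12 → no gain ✓.
Excellent (own payoff 77.0 − 1.1×10.8 = 65.12): to r=0 gives 29.6 → no gain ✓; to r=0.9 gives 41.7 − 1.1×0.9 = 40.71 → no gain ✓.
5 of the 6 constraints hold; not an equilibrium.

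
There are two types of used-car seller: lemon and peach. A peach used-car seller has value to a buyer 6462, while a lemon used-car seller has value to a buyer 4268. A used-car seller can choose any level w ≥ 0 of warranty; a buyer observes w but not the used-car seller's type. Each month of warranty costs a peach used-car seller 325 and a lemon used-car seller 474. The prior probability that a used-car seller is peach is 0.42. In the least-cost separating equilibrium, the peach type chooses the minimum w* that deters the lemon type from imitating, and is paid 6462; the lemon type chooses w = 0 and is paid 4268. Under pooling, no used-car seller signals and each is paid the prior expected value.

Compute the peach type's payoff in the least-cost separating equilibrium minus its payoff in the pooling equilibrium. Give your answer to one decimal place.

-231.8

Least-cost separating signal: w* solves 4268 = 6462 − 474·w*, so w* = (6462 − 4268)/474 ≈ 4.6287.
Peach type's separating payoff: 6462 − 325 × w* = 6462 − 325 × (6462 − 4268)/474 = 6462 − 713050/474 ≈ 4957.675.
Pooling payoff: 0.42 × 6462 + 0.58 × 4268 = 5189.48.
Difference: 4957.675 − 5189.48 = -231.805, i.e. -231.8 to one decimal place.
The peach type would prefer the pooling outcome.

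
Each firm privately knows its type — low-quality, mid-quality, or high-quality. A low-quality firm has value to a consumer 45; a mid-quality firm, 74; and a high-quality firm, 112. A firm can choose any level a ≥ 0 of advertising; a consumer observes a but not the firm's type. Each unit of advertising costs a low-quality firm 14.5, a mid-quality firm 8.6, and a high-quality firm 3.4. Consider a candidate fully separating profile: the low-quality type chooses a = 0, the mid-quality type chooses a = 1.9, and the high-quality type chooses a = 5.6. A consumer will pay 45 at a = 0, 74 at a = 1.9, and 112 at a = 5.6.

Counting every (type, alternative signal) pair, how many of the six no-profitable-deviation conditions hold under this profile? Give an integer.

Low-quality (own payoff 45): to a=1.9 gives 74 − 14.5×1.9 = 46.45 → profitable ✗; to a=5.6 gives 112 − 14.5×5.6 = 30.8 → no gain ✓.
High-quality (own payoff 112 − 3.4×5.6 = 92.96): to a=0 gives 45 → no gain ✓; to a=1.9 gives 74 − 3.4×1.9 = 67.54 → no gain ✓.
Mid-quality (own payoff 74 − 8.6×1.9 = 57.66): to a=0 gives 45 → no gain ✓; to a=5.6 gives 112 − 8.6×5.6 = 63.84 → profitable ✗.
4 of the 6 constraints hold; not an equilibrium.

4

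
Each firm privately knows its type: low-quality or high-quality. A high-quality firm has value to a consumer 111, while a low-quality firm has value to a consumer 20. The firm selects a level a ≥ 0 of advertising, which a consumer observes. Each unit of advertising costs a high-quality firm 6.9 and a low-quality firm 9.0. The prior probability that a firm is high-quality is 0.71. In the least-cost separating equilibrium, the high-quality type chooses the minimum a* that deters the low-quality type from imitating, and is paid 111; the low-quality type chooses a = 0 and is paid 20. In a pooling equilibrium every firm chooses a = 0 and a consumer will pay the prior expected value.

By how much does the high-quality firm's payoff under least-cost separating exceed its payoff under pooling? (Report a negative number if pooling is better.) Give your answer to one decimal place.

-43.4

Least-cost separating signal: a* solves 20 = 111 − 9.0·a*, so a* = (111 − 20)/9.0 ≈ 10.1111.
High-quality type's separating payoff: 111 − 6.9 × a* = 111 − 6.9 × (111 − 20)/9.0 = 111 − 627.9/9.0 ≈ 41.233.
Pooling payoff: 0.71 × 111 + 0.29 × 20 = 84.61.
Difference: 41.233 − 84.61 = -43.377, i.e. -43.4 to one decimal place.
The high-quality type would prefer the pooling outcome.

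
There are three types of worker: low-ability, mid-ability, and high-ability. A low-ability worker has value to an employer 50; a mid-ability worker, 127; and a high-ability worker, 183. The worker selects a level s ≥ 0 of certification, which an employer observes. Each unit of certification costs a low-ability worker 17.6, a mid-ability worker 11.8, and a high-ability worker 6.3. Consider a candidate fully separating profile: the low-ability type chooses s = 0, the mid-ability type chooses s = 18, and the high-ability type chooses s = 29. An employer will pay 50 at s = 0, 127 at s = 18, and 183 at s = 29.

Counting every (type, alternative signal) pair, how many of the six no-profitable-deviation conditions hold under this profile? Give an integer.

3

Mid-ability (own payoff 127 − 11.8×18 = -85.4): to s=0 gives 50 → profitable ✗; to s=29 gives 183 − 11.8×29 = -159.2 → no gain ✓.
Low-ability (own payoff 50): to s=18 gives 127 − 17.6×18 = -189.8 → no gain ✓; to s=29 gives 183 − 17.6×29 = -327.4 → no gain ✓.
High-ability (own payoff 183 − 6.3×29 = 0.3): to s=0 gives 50 → profitable ✗; to s=18 gives 127 − 6.3×18 = 13.6 → profitable ✗.
3 of the 6 constraints hold; not an equilibrium.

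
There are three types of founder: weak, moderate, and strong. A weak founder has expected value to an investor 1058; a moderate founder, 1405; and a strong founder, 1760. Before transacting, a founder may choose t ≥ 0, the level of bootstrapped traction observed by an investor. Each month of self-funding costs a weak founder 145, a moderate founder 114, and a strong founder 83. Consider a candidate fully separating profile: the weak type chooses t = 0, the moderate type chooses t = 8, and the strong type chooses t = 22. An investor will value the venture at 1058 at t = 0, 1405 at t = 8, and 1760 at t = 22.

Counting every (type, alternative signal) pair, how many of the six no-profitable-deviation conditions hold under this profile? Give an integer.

Weak (own payoff 1058): to t=8 gives 1405 − 145×8 = 245 → no gain ✓; to t=22 gives 1760 − 145×22 = -1430 → no gain ✓.
Moderate (own payoff 1405 − 114×8 = 493): to t=0 gives 1058 → profitable ✗; to t=22 gives 1760 − 114×22 = -748 → no gain ✓.
Strong (own payoff 1760 − 83×22 = -66): to t=0 gives 1058 → profitable ✗; to t=8 gives 1405 − 83×8 = 741 → profitable ✗.
3 of the 6 constraints hold; not an equilibrium.

3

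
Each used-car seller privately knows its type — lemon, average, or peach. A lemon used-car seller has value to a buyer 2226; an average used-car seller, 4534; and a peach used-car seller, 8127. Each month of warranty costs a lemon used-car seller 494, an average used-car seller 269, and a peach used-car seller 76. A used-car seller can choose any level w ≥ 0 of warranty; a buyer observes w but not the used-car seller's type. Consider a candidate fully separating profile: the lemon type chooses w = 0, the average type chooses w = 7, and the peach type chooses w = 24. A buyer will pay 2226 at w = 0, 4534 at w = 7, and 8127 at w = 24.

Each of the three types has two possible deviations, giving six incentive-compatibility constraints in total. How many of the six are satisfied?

Peach (own payoff 8127 − 76×24 = 6303): to w=0 gives 2226 → no gain ✓; to w=7 gives 4534 − 76×7 = 4002 → no gain ✓.
Lemon (own payoff 2226): to w=7 gives 4534 − 494×7 = 1076 → no gain ✓; to w=24 gives 8127 − 494×24 = -3729 → no gain ✓.
Average (own payoff 4534 − 269×7 = 2651): to w=0 gives 2226 → no gain ✓; to w=24 gives 8127 − 269×24 = 1671 → no gain ✓.
6 of the 6 constraints hold; this profile is a separating equilibrium.

6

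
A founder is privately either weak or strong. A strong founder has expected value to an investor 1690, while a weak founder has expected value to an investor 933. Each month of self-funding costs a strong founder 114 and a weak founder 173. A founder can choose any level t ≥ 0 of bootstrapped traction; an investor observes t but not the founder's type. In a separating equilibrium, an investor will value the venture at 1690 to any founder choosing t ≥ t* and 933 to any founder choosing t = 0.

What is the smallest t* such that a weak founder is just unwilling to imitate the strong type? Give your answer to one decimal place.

4.4

A weak founder choosing t = 0 receives 933.
Imitating at t* instead would pay 1690 at cost 173·t*, netting 1690 − 173·t*.
Indifference: 933 = 1690 − 173·t*, so t* = (1690 − 933) / 173 ≈ 4.4.
At t* the weak type's incentive constraint just binds; the strong type strictly prefers t* since its per-unit cost is lower.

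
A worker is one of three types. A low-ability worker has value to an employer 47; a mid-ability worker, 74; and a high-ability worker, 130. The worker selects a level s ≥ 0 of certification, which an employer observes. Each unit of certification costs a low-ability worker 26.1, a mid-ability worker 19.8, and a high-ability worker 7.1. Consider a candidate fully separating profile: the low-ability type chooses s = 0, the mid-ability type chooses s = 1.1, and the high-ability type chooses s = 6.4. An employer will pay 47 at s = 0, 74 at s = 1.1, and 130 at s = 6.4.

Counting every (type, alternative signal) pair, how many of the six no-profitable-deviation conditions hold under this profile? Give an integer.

6

Low-ability (own payoff 47): to s=1.1 gives 74 − 26.1×1.1 = 45.29 → no gain ✓; to s=6.4 gives 130 − 26.1×6.4 = -37.04 → no gain ✓.
Mid-ability (own payoff 74 − 19.8×1.1 = 52.22): to s=0 gives 47 → no gain ✓; to s=6.4 gives 130 − 19.8×6.4 = 3.28 → no gain ✓.
High-ability (own payoff 130 − 7.1×6.4 = 84.56): to s=0 gives 47 → no gain ✓; to s=1.1 gives 74 − 7.1×1.1 = 66.19 → no gain ✓.
6 of the 6 constraints hold; this profile is a separating equilibrium.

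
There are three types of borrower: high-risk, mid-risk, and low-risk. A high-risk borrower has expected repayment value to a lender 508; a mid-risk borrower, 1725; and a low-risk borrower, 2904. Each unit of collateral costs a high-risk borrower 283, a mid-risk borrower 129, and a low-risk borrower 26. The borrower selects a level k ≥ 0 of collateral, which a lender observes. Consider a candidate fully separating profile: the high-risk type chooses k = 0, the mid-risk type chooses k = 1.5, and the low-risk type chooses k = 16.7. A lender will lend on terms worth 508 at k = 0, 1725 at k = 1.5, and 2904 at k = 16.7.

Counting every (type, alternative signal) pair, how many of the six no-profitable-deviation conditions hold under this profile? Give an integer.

5

Low-risk (own payoff 2904 − 26×16.7 = 2469.8): to k=0 gives 508 → no gain ✓; to k=1.5 gives 1725 − 26×1.5 = 1686 → no gain ✓.
High-risk (own payoff 508): to k=1.5 gives 1725 − 283×1.5 = 1300.5 → profitable ✗; to k=16.7 gives 2904 − 283×16.7 = -1822.1 → no gain ✓.
Mid-risk (own payoff 1725 − 129×1.5 = 1531.5): to k=0 gives 508 → no gain ✓; to k=16.7 gives 2904 − 129×16.7 = 749.7 → no gain ✓.
5 of the 6 constraints hold; not an equilibrium.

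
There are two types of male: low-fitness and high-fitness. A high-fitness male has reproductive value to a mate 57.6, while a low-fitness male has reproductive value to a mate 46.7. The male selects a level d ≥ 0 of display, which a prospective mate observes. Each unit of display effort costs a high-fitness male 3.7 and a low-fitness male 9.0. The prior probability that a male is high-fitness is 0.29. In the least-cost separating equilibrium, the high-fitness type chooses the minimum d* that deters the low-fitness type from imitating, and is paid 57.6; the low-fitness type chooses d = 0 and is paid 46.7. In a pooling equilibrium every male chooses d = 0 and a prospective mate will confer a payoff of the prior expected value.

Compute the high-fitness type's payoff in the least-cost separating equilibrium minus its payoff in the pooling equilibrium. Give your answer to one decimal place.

3.3

Least-cost separating signal: d* solves 46.7 = 57.6 − 9.0·d*, so d* = (57.6 − 46.7)/9.0 ≈ 1.2111.
High-fitness type's separating payoff: 57.6 − 3.7 × d* = 57.6 − 3.7 × (57.6 − 46.7)/9.0 = 57.6 − 40.33/9.0 ≈ 53.119.
Pooling payoff: 0.29 × 57.6 + 0.71 × 46.7 = 49.861.
Difference: 53.119 − 49.861 = 3.258, i.e. 3.3 to one decimal place.
The high-fitness type prefers to separate.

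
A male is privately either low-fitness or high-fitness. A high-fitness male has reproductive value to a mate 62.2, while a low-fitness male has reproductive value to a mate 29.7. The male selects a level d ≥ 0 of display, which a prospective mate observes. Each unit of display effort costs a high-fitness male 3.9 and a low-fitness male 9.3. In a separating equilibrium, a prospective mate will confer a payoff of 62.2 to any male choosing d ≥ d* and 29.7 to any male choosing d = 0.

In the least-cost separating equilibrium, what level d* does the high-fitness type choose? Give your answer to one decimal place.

A low-fitness male choosing d = 0 receives 29.7.
Imitating at d* instead would pay 62.2 at cost 9.3·d*, netting 62.2 − 9.3·d*.
Indifference: 29.7 = 62.2 − 9.3·d*, so d* = (62.2 − 29.7) / 9.3 ≈ 3.5.
At d* the low-fitness type's incentive constraint just binds; the high-fitness type strictly prefers d* since its per-unit cost is lower.

3.5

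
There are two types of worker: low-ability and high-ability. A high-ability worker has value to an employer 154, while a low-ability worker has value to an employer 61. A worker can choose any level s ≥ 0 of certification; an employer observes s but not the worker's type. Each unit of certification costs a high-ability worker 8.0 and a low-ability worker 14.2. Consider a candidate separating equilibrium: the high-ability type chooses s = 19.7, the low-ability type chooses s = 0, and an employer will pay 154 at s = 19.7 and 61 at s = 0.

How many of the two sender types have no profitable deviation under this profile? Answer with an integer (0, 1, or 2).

Low-ability type: stay at 0 → 61; mimic → 154 − 14.2 × 19.7 = -125.74. IC holds (61 ≥ -125.74).
High-ability type: signal → 154 − 8.0 × 19.7 = -3.6; deviate to 0 → 61. IC fails (-3.6 < 61).
1 of 2 constraints hold, so this profile is not an equilibrium.

1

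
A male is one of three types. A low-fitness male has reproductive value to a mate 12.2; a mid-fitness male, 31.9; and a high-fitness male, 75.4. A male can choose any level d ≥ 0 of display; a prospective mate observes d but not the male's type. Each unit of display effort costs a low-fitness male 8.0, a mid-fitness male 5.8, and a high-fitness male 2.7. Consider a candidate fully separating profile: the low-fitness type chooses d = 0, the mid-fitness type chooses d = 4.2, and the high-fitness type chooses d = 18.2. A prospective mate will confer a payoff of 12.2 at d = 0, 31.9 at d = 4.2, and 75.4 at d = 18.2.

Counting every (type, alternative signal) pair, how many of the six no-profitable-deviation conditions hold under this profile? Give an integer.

Low-fitness (own payoff 12.2): to d=4.2 gives 31.9 − 8.0×4.2 = -1.7 → no gain ✓; to d=18.2 gives 75.4 − 8.0×18.2 = -70.2 → no gain ✓.
Mid-fitness (own payoff 31.9 − 5.8×4.2 = 7.54): to d=0 gives 12.2 → profitable ✗; to d=18.2 gives 75.4 − 5.8×18.2 = -30.16 → no gain ✓.
High-fitness (own payoff 75.4 − 2.7×18.2 = 26.26): to d=0 gives 12.2 → no gain ✓; to d=4.2 gives 31.9 − 2.7×4.2 = 20.56 → no gain ✓.
5 of the 6 constraints hold; not an equilibrium.

5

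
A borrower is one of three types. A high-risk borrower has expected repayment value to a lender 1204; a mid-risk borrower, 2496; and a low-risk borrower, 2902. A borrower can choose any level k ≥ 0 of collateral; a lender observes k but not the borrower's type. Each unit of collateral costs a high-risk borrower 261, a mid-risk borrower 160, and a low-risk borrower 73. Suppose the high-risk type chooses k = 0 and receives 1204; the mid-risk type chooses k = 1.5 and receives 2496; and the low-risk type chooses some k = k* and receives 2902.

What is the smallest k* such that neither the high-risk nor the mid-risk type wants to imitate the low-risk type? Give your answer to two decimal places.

Mid-risk type (on-path payoff 2496 − 160×1.5 = 2256) won't mimic when 2256 ≥ 2902 − 160·k*, i.e. k* ≥ 4.04.
High-risk type (on-path payoff 1204) won't mimic when 1204 ≥ 2902 − 261·k*, i.e. k* ≥ 6.51.
Both must hold, so k* = max(6.51, 4.04) = 6.51. The high-risk type's constraint binds.

6.51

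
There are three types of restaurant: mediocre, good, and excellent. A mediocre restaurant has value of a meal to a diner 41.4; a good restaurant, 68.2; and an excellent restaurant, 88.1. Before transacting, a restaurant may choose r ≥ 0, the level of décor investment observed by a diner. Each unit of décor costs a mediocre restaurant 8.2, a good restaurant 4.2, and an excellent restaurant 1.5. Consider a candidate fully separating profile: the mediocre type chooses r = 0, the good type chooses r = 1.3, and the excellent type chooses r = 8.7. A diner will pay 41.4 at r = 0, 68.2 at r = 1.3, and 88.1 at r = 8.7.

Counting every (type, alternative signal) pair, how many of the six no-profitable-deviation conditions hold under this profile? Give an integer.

Good (own payoff 68.2 − 4.2×1.3 = 62.74): to r=0 gives 41.4 → no gain ✓; to r=8.7 gives 88.1 − 4.2×8.7 = 51.56 → no gain ✓.
Mediocre (own payoff 41.4): to r=1.3 gives 68.2 − 8.2×1.3 = 57.54 → profitable ✗; to r=8.7 gives 88.1 − 8.2×8.7 = 16.76 → no gain ✓.
Excellent (own payoff 88.1 − 1.5×8.7 = 75.05): to r=0 gives 41.4 → no gain ✓; to r=1.3 gives 68.2 − 1.5×1.3 = 66.25 → no gain ✓.
5 of the 6 constraints hold; not an equilibrium.

5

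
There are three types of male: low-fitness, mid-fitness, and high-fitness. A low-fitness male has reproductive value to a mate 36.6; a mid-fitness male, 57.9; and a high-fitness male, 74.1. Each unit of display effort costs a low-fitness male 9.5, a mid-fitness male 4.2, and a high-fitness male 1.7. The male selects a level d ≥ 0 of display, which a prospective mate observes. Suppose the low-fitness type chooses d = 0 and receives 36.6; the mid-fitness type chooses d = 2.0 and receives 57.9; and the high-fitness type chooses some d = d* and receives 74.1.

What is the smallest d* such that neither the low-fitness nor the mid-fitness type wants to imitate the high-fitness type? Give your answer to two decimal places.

5.86

Low-fitness type (on-path payoff 36.6) won't mimic when 36.6 ≥ 74.1 − 9.5·d*, i.e. d* ≥ 3.95.
Mid-fitness type (on-path payoff 57.9 − 4.2×2.0 = 49.5) won't mimic when 49.5 ≥ 74.1 − 4.2·d*, i.e. d* ≥ 5.86.
Both must hold, so d* = max(3.95, 5.86) = 5.86. The mid-fitness type's constraint binds.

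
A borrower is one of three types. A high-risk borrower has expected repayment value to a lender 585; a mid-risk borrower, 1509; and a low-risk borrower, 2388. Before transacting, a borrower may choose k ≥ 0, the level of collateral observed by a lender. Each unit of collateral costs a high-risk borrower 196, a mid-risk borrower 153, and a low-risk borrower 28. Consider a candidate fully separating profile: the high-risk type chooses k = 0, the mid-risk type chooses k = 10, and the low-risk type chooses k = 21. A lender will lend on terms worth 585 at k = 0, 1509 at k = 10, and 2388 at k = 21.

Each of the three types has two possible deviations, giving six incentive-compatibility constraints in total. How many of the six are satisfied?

High-risk (own payoff 585): to k=10 gives 1509 − 196×10 = -451 → no gain ✓; to k=21 gives 2388 − 196×21 = -1728 → no gain ✓.
Mid-risk (own payoff 1509 − 153×10 = -21): to k=0 gives 585 → profitable ✗; to k=21 gives 2388 − 153×21 = -825 → no gain ✓.
Low-risk (own payoff 2388 − 28×21 = 1800): to k=0 gives 585 → no gain ✓; to k=10 gives 1509 − 28×10 = 1229 → no gain ✓.
5 of the 6 constraints hold; not an equilibrium.

5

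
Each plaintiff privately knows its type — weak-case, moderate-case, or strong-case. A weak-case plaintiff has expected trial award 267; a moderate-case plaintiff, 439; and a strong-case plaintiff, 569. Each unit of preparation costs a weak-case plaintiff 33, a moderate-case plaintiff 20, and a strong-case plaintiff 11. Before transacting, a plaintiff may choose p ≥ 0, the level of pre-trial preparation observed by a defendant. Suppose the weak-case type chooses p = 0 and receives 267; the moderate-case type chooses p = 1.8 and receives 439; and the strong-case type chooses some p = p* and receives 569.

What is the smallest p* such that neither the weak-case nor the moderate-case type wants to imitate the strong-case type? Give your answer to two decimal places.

Weak-case type (on-path payoff 267) won't mimic when 267 ≥ 569 − 33·p*, i.e. p* ≥ 9.15.
Moderate-case type (on-path payoff 439 − 20×1.8 = 403) won't mimic when 403 ≥ 569 − 20·p*, i.e. p* ≥ 8.30.
Both must hold, so p* = max(9.15, 8.30) = 9.15. The weak-case type's constraint binds.

9.15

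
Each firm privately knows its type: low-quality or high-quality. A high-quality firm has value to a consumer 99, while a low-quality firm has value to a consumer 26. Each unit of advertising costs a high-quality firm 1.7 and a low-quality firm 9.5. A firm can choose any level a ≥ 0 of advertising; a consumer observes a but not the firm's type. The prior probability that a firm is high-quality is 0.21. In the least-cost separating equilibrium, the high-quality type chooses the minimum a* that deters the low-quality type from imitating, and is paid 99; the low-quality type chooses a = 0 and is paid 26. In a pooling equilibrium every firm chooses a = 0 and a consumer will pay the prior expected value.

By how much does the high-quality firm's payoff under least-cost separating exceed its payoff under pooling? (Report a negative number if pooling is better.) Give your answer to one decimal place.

44.6

Least-cost separating signal: a* solves 26 = 99 − 9.5·a*, so a* = (99 − 26)/9.5 ≈ 7.6842.
High-quality type's separating payoff: 99 − 1.7 × a* = 99 − 1.7 × (99 − 26)/9.5 = 99 − 124.1/9.5 ≈ 85.937.
Pooling payoff: 0.21 × 99 + 0.79 × 26 = 41.33.
Difference: 85.937 − 41.33 = 44.607, i.e. 44.6 to one decimal place.
The high-quality type prefers to separate.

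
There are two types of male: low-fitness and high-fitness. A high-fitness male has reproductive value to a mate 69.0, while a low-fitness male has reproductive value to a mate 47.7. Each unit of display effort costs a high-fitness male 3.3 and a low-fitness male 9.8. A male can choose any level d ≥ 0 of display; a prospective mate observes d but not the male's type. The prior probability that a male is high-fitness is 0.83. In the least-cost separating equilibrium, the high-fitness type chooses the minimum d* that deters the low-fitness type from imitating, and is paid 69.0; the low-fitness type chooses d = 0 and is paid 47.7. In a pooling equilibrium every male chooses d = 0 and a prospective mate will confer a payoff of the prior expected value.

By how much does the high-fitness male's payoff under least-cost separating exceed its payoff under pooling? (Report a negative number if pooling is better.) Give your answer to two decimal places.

-3.55

Least-cost separating signal: d* solves 47.7 = 69.0 − 9.8·d*, so d* = (69.0 − 47.7)/9.8 ≈ 2.1735.
High-fitness type's separating payoff: 69.0 − 3.3 × d* = 69.0 − 3.3 × (69.0 − 47.7)/9.8 = 69.0 − 70.29/9.8 ≈ 61.8276.
Pooling payoff: 0.83 × 69.0 + 0.17 × 47.7 = 65.379.
Difference: 61.8276 − 65.379 = -3.5514, i.e. -3.55 to two decimal places.
The high-fitness type would prefer the pooling outcome.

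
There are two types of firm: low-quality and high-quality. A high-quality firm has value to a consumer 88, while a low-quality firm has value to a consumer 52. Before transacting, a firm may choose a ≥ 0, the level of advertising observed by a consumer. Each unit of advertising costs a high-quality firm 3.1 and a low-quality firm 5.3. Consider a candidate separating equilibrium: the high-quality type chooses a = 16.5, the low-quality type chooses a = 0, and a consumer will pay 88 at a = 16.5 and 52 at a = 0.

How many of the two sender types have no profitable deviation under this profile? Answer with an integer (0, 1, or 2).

1

Low-quality type: stay at 0 → 52; mimic → 88 − 5.3 × 16.5 = 0.55. IC holds (52 ≥ 0.55).
High-quality type: signal → 88 − 3.1 × 16.5 = 36.85; deviate to 0 → 52. IC fails (36.85 < 52).
1 of 2 constraints hold, so this profile is not an equilibrium.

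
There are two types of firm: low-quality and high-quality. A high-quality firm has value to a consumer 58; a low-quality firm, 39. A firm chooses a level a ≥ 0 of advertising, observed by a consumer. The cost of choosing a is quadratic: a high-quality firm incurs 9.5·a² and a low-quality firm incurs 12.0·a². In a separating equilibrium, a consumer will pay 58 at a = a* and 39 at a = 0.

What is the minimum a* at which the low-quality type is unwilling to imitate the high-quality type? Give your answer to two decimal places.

1.26

The low-quality type at a = 0 receives 39; imitating at a* yields 58 − 12.0·a*².
Indifference: 39 = 58 − 12.0·a*², so a*² = (58 − 39) / 12.0 ≈ 1.5833.
a* = √1.5833 ≈ 1.26.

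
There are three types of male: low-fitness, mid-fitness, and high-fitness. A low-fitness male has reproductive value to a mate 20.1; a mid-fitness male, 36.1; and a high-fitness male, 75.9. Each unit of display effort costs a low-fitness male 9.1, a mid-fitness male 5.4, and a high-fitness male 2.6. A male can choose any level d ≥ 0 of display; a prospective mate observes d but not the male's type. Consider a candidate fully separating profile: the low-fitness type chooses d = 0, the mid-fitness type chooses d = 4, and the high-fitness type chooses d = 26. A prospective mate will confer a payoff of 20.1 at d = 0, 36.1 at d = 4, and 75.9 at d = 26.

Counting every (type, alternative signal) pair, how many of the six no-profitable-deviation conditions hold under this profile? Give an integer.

3

Low-fitness (own payoff 20.1): to d=4 gives 36.1 − 9.1×4 = -0.3 → no gain ✓; to d=26 gives 75.9 − 9.1×26 = -160.7 → no gain ✓.
High-fitness (own payoff 75.9 − 2.6×26 = 8.3): to d=0 gives 20.1 → profitable ✗; to d=4 gives 36.1 − 2.6×4 = 25.7 → profitable ✗.
Mid-fitness (own payoff 36.1 − 5.4×4 = 14.5): to d=0 gives 20.1 → profitable ✗; to d=26 gives 75.9 − 5.4×26 = -64.5 → no gain ✓.
3 of the 6 constraints hold; not an equilibrium.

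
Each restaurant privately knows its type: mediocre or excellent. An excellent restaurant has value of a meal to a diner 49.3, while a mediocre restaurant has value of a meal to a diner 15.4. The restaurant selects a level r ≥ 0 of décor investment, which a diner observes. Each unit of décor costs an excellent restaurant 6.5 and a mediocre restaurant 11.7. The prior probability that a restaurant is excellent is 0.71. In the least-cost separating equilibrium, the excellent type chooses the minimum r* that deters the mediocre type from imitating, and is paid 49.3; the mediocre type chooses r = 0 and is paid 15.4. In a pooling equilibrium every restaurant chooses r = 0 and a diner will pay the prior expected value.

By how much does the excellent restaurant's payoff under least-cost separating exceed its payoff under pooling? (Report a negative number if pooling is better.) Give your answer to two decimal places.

Least-cost separating signal: r* solves 15.4 = 49.3 − 11.7·r*, so r* = (49.3 − 15.4)/11.7 ≈ 2.8974.
Excellent type's separating payoff: 49.3 − 6.5 × r* = 49.3 − 6.5 × (49.3 − 15.4)/11.7 = 49.3 − 220.35/11.7 ≈ 30.4667.
Pooling payoff: 0.71 × 49.3 + 0.29 × 15.4 = 39.469.
Difference: 30.4667 − 39.469 = -9.0023, i.e. -9.00 to two decimal places.
The excellent type would prefer the pooling outcome.

-9.00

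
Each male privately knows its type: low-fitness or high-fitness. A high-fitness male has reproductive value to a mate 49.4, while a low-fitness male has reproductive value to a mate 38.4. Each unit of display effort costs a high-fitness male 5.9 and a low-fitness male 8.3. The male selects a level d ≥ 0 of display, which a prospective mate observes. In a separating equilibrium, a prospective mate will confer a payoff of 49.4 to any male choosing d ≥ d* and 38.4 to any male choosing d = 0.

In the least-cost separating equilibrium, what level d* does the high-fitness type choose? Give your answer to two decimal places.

A low-fitness male choosing d = 0 receives 38.4.
Imitating at d* instead would pay 49.4 at cost 8.3·d*, netting 49.4 − 8.3·d*.
Indifference: 38.4 = 49.4 − 8.3·d*, so d* = (49.4 − 38.4) / 8.3 ≈ 1.33.
This is the low-fitness type's binding incentive-compatibility constraint; any d ≥ 1.33 sustains separation on that side.

1.33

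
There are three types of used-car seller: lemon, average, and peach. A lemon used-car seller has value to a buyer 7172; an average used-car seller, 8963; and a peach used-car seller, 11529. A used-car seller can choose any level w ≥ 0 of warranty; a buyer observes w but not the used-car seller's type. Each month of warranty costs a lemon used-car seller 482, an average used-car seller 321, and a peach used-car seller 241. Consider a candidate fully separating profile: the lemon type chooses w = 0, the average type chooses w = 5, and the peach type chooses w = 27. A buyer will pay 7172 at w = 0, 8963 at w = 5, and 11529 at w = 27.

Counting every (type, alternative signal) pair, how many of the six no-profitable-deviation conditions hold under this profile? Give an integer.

Lemon (own payoff 7172): to w=5 gives 8963 − 482×5 = 6553 → no gain ✓; to w=27 gives 11529 − 482×27 = -1485 → no gain ✓.
Average (own payoff 8963 − 321×5 = 7358): to w=0 gives 7172 → no gain ✓; to w=27 gives 11529 − 321×27 = 2862 → no gain ✓.
Peach (own payoff 11529 − 241×27 = 5022): to w=0 gives 7172 → profitable ✗; to w=5 gives 8963 − 241×5 = 7758 → profitable ✗.
4 of the 6 constraints hold; not an equilibrium.

4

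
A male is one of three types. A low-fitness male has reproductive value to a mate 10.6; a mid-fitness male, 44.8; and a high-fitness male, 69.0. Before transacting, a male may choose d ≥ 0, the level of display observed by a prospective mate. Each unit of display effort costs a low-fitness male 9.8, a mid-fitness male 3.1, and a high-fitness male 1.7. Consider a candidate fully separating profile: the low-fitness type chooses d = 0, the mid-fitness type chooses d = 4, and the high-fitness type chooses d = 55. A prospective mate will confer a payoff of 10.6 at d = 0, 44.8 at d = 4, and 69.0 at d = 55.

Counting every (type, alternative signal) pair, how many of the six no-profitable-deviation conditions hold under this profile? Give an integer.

4

High-fitness (own payoff 69.0 − 1.7×55 = -24.5): to d=0 gives 10.6 → profitable ✗; to d=4 gives 44.8 − 1.7×4 = 38 → profitable ✗.
Low-fitness (own payoff 10.6): to d=4 gives 44.8 − 9.8×4 = 5.6 → no gain ✓; to d=55 gives 69.0 − 9.8×55 = -470 → no gain ✓.
Mid-fitness (own payoff 44.8 − 3.1×4 = 32.4): to d=0 gives 10.6 → no gain ✓; to d=55 gives 69.0 − 3.1×55 = -101.5 → no gain ✓.
4 of the 6 constraints hold; not an equilibrium.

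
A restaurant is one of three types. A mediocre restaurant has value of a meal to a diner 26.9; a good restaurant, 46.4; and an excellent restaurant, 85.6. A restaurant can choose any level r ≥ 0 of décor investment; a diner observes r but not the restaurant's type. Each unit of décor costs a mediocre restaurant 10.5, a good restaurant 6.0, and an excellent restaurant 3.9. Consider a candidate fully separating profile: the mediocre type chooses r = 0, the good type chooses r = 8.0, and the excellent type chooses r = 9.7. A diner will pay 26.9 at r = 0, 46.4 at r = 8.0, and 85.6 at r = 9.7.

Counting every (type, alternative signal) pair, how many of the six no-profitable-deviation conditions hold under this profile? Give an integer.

4

Mediocre (own payoff 26.9): to r=8.0 gives 46.4 − 10.5×8.0 = -37.6 → no gain ✓; to r=9.7 gives 85.6 − 10.5×9.7 = -16.25 → no gain ✓.
Excellent (own payoff 85.6 − 3.9×9.7 = 47.77): to r=0 gives 26.9 → no gain ✓; to r=8.0 gives 46.4 − 3.9×8.0 = 15.2 → no gain ✓.
Good (own payoff 46.4 − 6.0×8.0 = -1.6): to r=0 gives 26.9 → profitable ✗; to r=9.7 gives 85.6 − 6.0×9.7 = 27.4 → profitable ✗.
4 of the 6 constraints hold; not an equilibrium.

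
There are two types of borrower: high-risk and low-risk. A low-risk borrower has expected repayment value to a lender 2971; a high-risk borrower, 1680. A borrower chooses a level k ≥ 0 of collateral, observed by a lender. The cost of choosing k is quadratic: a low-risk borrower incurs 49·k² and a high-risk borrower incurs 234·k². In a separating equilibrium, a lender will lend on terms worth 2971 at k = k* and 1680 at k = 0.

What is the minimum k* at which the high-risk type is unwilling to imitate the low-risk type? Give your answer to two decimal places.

2.35

The high-risk type at k = 0 receives 1680; imitating at k* yields 2971 − 234·k*².
Indifference: 1680 = 2971 − 234·k*², so k*² = (2971 − 1680) / 234 ≈ 5.5171.
k* = √5.5171 ≈ 2.35.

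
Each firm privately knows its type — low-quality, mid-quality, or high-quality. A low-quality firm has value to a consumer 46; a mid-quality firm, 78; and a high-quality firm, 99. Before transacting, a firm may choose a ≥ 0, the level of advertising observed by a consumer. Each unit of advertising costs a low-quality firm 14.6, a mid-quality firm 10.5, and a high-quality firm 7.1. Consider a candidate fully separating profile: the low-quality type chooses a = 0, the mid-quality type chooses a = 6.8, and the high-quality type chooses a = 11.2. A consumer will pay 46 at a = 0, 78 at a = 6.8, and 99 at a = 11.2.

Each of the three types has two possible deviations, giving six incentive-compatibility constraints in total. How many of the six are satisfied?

Mid-quality (own payoff 78 − 10.5×6.8 = 6.6): to a=0 gives 46 → profitable ✗; to a=11.2 gives 99 − 10.5×11.2 = -18.6 → no gain ✓.
High-quality (own payoff 99 − 7.1×11.2 = 19.48): to a=0 gives 46 → profitable ✗; to a=6.8 gives 78 − 7.1×6.8 = 29.72 → profitable ✗.
Low-quality (own payoff 46): to a=6.8 gives 78 − 14.6×6.8 = -21.28 → no gain ✓; to a=11.2 gives 99 − 14.6×11.2 = -64.52 → no gain ✓.
3 of the 6 constraints hold; not an equilibrium.

3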